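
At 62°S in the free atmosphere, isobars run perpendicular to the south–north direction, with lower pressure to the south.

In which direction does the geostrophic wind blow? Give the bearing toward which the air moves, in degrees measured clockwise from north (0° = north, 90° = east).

090°

The pressure-gradient force points toward the south (bearing 180°).
Geostrophic balance: in the Southern Hemisphere the Coriolis force deflects motion to the left, so the geostrophic wind blows 90° to the left of the pressure-gradient force (low pressure on the right).
Rotating 180° by 90° counterclockwise gives 090° — the wind blows toward the east.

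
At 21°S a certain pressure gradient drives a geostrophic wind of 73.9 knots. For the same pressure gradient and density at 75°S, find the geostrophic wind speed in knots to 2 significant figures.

27 knots

With the same pressure gradient and density, V_g ∝ 1/f ∝ 1/sin φ.
V₂ = V₁ · sin φ₁ / sin φ₂ = 73.9 × sin 21° / sin 75°
V₂ = 73.9 × 0.3584/0.9659 = 27 knots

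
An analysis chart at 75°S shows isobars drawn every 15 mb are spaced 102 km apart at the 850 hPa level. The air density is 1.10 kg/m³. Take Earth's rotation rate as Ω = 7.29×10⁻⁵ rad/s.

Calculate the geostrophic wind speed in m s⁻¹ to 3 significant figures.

Coriolis parameter at 75°S:
f = 2Ω sin φ = 2 × 7.29×10⁻⁵ × sin 75° = 1.41×10⁻⁴ s⁻¹
Pressure gradient: |∂P/∂n| = 1500 Pa / 102000 m = 1.47×10⁻² Pa/m
Geostrophic balance (pressure-gradient force = Coriolis force):
V_g = (1/(fρ)) |∂P/∂n| = 1.47×10⁻² / (1.41×10⁻⁴ × 1.10) = 94.9 m/s

94.9 m s⁻¹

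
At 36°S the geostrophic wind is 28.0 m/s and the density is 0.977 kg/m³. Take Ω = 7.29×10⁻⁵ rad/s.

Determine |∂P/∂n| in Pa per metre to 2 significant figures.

2.3×10⁻³ Pa/m

Coriolis parameter at 36°S:
f = 2Ω sin φ = 2 × 7.29×10⁻⁵ × sin 36° = 8.57×10⁻⁵ s⁻¹
Geostrophic balance rearranged: |∂P/∂n| = f ρ V_g
|∂P/∂n| = 8.57×10⁻⁵ × 0.977 × 28.0 = 2.34×10⁻³ Pa/m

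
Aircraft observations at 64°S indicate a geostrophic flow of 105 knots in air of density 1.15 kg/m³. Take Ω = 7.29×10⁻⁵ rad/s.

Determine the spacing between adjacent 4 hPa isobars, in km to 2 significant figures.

Coriolis parameter at 64°S:
f = 2Ω sin φ = 2 × 7.29×10⁻⁵ × sin 64° = 1.31×10⁻⁴ s⁻¹
Wind speed in SI: 105 knots = 54.0 m/s
Geostrophic balance rearranged: |∂P/∂n| = f ρ V_g
|∂P/∂n| = 1.31×10⁻⁴ × 1.15 × 54.0 = 8.14×10⁻³ Pa/m
Isobar spacing: Δn = ΔP/|∂P/∂n| = 400 Pa / 8.14×10⁻³ Pa/m = 49138 m ≈ 49 km

49 km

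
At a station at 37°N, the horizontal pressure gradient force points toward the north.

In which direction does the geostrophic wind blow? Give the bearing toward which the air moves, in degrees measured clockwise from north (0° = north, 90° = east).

090°

The pressure-gradient force points toward the north (bearing 000°).
Geostrophic balance: in the Northern Hemisphere the Coriolis force deflects motion to the right, so the geostrophic wind blows 90° to the right of the pressure-gradient force (low pressure on the left).
Rotating 000° by 90° clockwise gives 090° — the wind blows toward the east.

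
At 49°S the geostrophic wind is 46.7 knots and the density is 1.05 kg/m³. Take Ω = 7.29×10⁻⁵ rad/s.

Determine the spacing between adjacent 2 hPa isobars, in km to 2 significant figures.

Coriolis parameter at 49°S:
f = 2Ω sin φ = 2 × 7.29×10⁻⁵ × sin 49° = 1.10×10⁻⁴ s⁻¹
Wind speed in SI: 46.7 knots = 24.0 m/s
Geostrophic balance rearranged: |∂P/∂n| = f ρ V_g
|∂P/∂n| = 1.10×10⁻⁴ × 1.05 × 24.0 = 2.78×10⁻³ Pa/m
Isobar spacing: Δn = ΔP/|∂P/∂n| = 200 Pa / 2.78×10⁻³ Pa/m = 72052 m ≈ 72 km

72 km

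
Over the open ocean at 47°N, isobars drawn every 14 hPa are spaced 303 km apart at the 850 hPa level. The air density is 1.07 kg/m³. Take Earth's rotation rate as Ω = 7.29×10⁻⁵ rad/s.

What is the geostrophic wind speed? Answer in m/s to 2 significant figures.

40 m/s

Coriolis parameter at 47°N:
f = 2Ω sin φ = 2 × 7.29×10⁻⁵ × sin 47° = 1.07×10⁻⁴ s⁻¹
Pressure gradient: |∂P/∂n| = 1400 Pa / 303000 m = 4.62×10⁻³ Pa/m
Geostrophic balance (pressure-gradient force = Coriolis force):
V_g = (1/(fρ)) |∂P/∂n| = 4.62×10⁻³ / (1.07×10⁻⁴ × 1.07) = 40.5 m/s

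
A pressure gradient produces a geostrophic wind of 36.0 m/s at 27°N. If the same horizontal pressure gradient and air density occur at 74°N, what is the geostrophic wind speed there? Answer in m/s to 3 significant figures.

With the same pressure gradient and density, V_g ∝ 1/f ∝ 1/sin φ.
V₂ = V₁ · sin φ₁ / sin φ₂ = 36.0 × sin 27° / sin 74°
V₂ = 36.0 × 0.4540/0.9613 = 17.0 m/s

17.0 m/s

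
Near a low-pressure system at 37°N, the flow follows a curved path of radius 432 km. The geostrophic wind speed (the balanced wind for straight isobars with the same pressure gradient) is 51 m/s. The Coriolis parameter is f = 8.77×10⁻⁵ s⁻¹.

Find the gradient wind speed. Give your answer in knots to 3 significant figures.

56.2 knots

Around a low, centrifugal force acts outward with Coriolis, so pressure-gradient force balances both:
(1/ρ)|∂P/∂n| = fV + V²/R  →  V² + fR·V − fR·V_g = 0
With fR = 8.77×10⁻⁵ × 432×10³ m = 37.9 m/s:
V = [−fR + √((fR)² + 4 fR V_g)]/2 = [−37.9 + √(37.9² + 4×37.9×51)]/2 = 28.9 m/s
Subgeostrophic (V < V_g = 51 m/s), as expected around a low.
Converting: 28.9 m/s × 1.944 = 56.2 knots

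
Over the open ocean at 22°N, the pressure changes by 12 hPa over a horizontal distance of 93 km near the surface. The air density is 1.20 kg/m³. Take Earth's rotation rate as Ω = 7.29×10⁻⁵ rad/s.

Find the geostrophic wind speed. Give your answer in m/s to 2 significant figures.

Coriolis parameter at 22°N:
f = 2Ω sin φ = 2 × 7.29×10⁻⁵ × sin 22° = 5.46×10⁻⁵ s⁻¹
Pressure gradient: |∂P/∂n| = 1200 Pa / 93000 m = 1.29×10⁻² Pa/m
Geostrophic balance (pressure-gradient force = Coriolis force):
V_g = (1/(fρ)) |∂P/∂n| = 1.29×10⁻² / (5.46×10⁻⁵ × 1.20) = 197 m/s

200 m/s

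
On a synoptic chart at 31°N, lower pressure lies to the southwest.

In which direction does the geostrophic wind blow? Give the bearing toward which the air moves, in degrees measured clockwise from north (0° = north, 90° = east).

315°

The pressure-gradient force points toward the southwest (bearing 225°).
Geostrophic balance: in the Northern Hemisphere the Coriolis force deflects motion to the right, so the geostrophic wind blows 90° to the right of the pressure-gradient force (low pressure on the left).
Rotating 225° by 90° clockwise gives 315° — the wind blows toward the northwest.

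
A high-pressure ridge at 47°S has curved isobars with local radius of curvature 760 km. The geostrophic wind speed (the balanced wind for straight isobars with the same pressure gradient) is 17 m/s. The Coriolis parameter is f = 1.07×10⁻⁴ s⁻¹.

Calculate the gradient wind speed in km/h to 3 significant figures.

Around a high, pressure-gradient force acts outward with centrifugal, so Coriolis balances both:
fV = (1/ρ)|∂P/∂n| + V²/R  →  V² − fR·V + fR·V_g = 0
With fR = 1.07×10⁻⁴ × 760×10³ m = 81.3 m/s:
V = [fR − √((fR)² − 4 fR V_g)]/2 = [81.3 − √(81.3² − 4×81.3×17)]/2 = 24.2 m/s
Supergeostrophic (V > V_g = 17 m/s), as expected around a high.
Converting: 24.2 m/s × 3.6 = 87.1 km/h

87.1 km/h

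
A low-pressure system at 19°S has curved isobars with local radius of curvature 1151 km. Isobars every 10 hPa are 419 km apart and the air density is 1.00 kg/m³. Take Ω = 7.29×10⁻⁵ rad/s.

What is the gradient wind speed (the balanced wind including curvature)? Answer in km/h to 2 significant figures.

Coriolis parameter at 19°S:
f = 2Ω sin φ = 2 × 7.29×10⁻⁵ × sin 19° = 4.75×10⁻⁵ s⁻¹
Pressure gradient: |∂P/∂n| = 1000 Pa / 419000 m = 2.39×10⁻³ Pa/m
Geostrophic speed: V_g = |∂P/∂n|/(fρ) = 2.39×10⁻³/(4.75×10⁻⁵ × 1.00) = 50.3 m/s
Around a low, centrifugal force acts outward with Coriolis, so pressure-gradient force balances both:
(1/ρ)|∂P/∂n| = fV + V²/R  →  V² + fR·V − fR·V_g = 0
With fR = 4.75×10⁻⁵ × 1151×10³ m = 54.6 m/s:
V = [−fR + √((fR)² + 4 fR V_g)]/2 = [−54.6 + √(54.6² + 4×54.6×50.3)]/2 = 31.8 m/s
Subgeostrophic (V < V_g = 50.3 m/s), as expected around a low.
Converting: 31.8 m/s × 3.6 = 110 km/h

110 km/h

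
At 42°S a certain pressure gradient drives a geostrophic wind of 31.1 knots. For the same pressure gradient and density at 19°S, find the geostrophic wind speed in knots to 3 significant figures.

63.9 knots

With the same pressure gradient and density, V_g ∝ 1/f ∝ 1/sin φ.
V₂ = V₁ · sin φ₁ / sin φ₂ = 31.1 × sin 42° / sin 19°
V₂ = 31.1 × 0.6691/0.3256 = 63.9 knots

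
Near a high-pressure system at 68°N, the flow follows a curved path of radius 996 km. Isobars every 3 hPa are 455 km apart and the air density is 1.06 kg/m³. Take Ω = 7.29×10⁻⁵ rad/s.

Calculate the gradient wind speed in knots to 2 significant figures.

Coriolis parameter at 68°N:
f = 2Ω sin φ = 2 × 7.29×10⁻⁵ × sin 68° = 1.35×10⁻⁴ s⁻¹
Pressure gradient: |∂P/∂n| = 300 Pa / 455000 m = 6.59×10⁻⁴ Pa/m
Geostrophic speed: V_g = |∂P/∂n|/(fρ) = 6.59×10⁻⁴/(1.35×10⁻⁴ × 1.06) = 4.60 m/s
Around a high, pressure-gradient force acts outward with centrifugal, so Coriolis balances both:
fV = (1/ρ)|∂P/∂n| + V²/R  →  V² − fR·V + fR·V_g = 0
With fR = 1.35×10⁻⁴ × 996×10³ m = 135 m/s:
V = [fR − √((fR)² − 4 fR V_g)]/2 = [135 − √(135² − 4×135×4.6)]/2 = 4.77 m/s
Supergeostrophic (V > V_g = 4.6 m/s), as expected around a high.
Converting: 4.77 m/s × 1.944 = 9.3 knots

9.3 knots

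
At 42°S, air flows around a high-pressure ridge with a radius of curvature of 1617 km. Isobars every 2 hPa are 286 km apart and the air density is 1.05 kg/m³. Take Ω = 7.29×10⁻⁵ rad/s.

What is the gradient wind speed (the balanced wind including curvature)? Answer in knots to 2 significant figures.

14 knots

Coriolis parameter at 42°S:
f = 2Ω sin φ = 2 × 7.29×10⁻⁵ × sin 42° = 9.76×10⁻⁵ s⁻¹
Pressure gradient: |∂P/∂n| = 200 Pa / 286000 m = 6.99×10⁻⁴ Pa/m
Geostrophic speed: V_g = |∂P/∂n|/(fρ) = 6.99×10⁻⁴/(9.76×10⁻⁵ × 1.05) = 6.83 m/s
Around a high, pressure-gradient force acts outward with centrifugal, so Coriolis balances both:
fV = (1/ρ)|∂P/∂n| + V²/R  →  V² − fR·V + fR·V_g = 0
With fR = 9.76×10⁻⁵ × 1617×10³ m = 158 m/s:
V = [fR − √((fR)² − 4 fR V_g)]/2 = [158 − √(158² − 4×158×6.83)]/2 = 7.15 m/s
Supergeostrophic (V > V_g = 6.83 m/s), as expected around a high.
Converting: 7.15 m/s × 1.944 = 14 knots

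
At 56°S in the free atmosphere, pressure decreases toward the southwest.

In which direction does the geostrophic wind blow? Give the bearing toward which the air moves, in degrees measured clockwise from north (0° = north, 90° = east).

135°

The pressure-gradient force points toward the southwest (bearing 225°).
Geostrophic balance: in the Southern Hemisphere the Coriolis force deflects motion to the left, so the geostrophic wind blows 90° to the left of the pressure-gradient force (low pressure on the right).
Rotating 225° by 90° counterclockwise gives 135° — the wind blows toward the southeast.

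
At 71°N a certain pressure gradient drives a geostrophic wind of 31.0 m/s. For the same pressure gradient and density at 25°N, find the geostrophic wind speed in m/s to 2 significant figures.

With the same pressure gradient and density, V_g ∝ 1/f ∝ 1/sin φ.
V₂ = V₁ · sin φ₁ / sin φ₂ = 31.0 × sin 71° / sin 25°
V₂ = 31.0 × 0.9455/0.4226 = 69 m/s

69 m/s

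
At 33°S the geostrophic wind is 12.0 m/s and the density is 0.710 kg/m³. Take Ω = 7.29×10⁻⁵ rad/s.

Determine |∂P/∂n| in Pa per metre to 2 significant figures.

Coriolis parameter at 33°S:
f = 2Ω sin φ = 2 × 7.29×10⁻⁵ × sin 33° = 7.94×10⁻⁵ s⁻¹
Geostrophic balance rearranged: |∂P/∂n| = f ρ V_g
|∂P/∂n| = 7.94×10⁻⁵ × 0.710 × 12.0 = 6.77×10⁻⁴ Pa/m

6.8×10⁻⁴ Pa/m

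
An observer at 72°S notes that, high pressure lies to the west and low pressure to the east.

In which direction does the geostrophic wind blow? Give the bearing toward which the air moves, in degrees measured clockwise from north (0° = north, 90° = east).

The pressure-gradient force points toward the east (bearing 090°).
Geostrophic balance: in the Southern Hemisphere the Coriolis force deflects motion to the left, so the geostrophic wind blows 90° to the left of the pressure-gradient force (low pressure on the right).
Rotating 090° by 90° counterclockwise gives 000° — the wind blows toward the north.

000°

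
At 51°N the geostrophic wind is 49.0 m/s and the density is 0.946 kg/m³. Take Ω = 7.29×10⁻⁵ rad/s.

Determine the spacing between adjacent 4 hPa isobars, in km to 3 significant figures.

Coriolis parameter at 51°N:
f = 2Ω sin φ = 2 × 7.29×10⁻⁵ × sin 51° = 1.13×10⁻⁴ s⁻¹
Geostrophic balance rearranged: |∂P/∂n| = f ρ V_g
|∂P/∂n| = 1.13×10⁻⁴ × 0.946 × 49.0 = 5.25×10⁻³ Pa/m
Isobar spacing: Δn = ΔP/|∂P/∂n| = 400 Pa / 5.25×10⁻³ Pa/m = 76157 m ≈ 76.2 km

76.2 km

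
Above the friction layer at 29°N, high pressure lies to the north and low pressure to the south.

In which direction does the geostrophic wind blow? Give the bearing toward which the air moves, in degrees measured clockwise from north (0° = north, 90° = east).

The pressure-gradient force points toward the south (bearing 180°).
Geostrophic balance: in the Northern Hemisphere the Coriolis force deflects motion to the right, so the geostrophic wind blows 90° to the right of the pressure-gradient force (low pressure on the left).
Rotating 180° by 90° clockwise gives 270° — the wind blows toward the west.

270°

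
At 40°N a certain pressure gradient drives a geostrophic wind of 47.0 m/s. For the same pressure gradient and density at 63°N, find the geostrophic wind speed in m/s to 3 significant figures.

33.9 m/s

With the same pressure gradient and density, V_g ∝ 1/f ∝ 1/sin φ.
V₂ = V₁ · sin φ₁ / sin φ₂ = 47.0 × sin 40° / sin 63°
V₂ = 47.0 × 0.6428/0.8910 = 33.9 m/s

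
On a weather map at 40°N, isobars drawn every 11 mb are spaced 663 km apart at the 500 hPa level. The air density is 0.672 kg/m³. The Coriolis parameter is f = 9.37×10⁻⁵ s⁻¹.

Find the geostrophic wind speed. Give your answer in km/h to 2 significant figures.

Pressure gradient: |∂P/∂n| = 1100 Pa / 663000 m = 1.66×10⁻³ Pa/m
Geostrophic balance (pressure-gradient force = Coriolis force):
V_g = (1/(fρ)) |∂P/∂n| = 1.66×10⁻³ / (9.37×10⁻⁵ × 0.672) = 26.3 m/s
Converting: 26.3 m/s × 3.6 = 95 km/h

95 km/h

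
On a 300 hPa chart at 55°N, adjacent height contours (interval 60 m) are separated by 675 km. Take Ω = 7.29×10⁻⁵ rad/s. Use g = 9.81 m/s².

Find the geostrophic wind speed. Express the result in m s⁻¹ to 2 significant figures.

Coriolis parameter at 55°N:
f = 2Ω sin φ = 2 × 7.29×10⁻⁵ × sin 55° = 1.19×10⁻⁴ s⁻¹
Height gradient: |∂Z/∂n| = 60 m / 675000 m = 8.89×10⁻⁵
On a pressure surface, geostrophic balance gives V_g = (g/f)|∂Z/∂n|:
V_g = 9.81 × 8.89×10⁻⁵ / 1.19×10⁻⁴ = 7.30 m/s

7.3 m s⁻¹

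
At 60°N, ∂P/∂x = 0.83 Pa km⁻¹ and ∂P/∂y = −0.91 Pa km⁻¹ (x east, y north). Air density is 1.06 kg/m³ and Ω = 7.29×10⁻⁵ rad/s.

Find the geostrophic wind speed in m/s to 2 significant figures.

9.2 m/s

Coriolis parameter at 60°N:
f = 2Ω sin φ = 2 × 7.29×10⁻⁵ × sin 60° = 1.26×10⁻⁴ s⁻¹
Component geostrophic relations (x east, y north):
u_g = −(1/(fρ)) ∂P/∂y,  v_g = (1/(fρ)) ∂P/∂x
u_g = −(−0.91×10⁻³)/(1.26×10⁻⁴ × 1.06) = 6.80 m/s;  v_g = (0.83×10⁻³)/(1.26×10⁻⁴ × 1.06) = 6.20 m/s
|V_g| = √(u_g² + v_g²) = 9.20 m/s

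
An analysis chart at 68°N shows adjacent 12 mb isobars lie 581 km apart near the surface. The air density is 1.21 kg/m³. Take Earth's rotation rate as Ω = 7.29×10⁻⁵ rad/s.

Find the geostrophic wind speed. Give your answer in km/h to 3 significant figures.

Coriolis parameter at 68°N:
f = 2Ω sin φ = 2 × 7.29×10⁻⁵ × sin 68° = 1.35×10⁻⁴ s⁻¹
Pressure gradient: |∂P/∂n| = 1200 Pa / 581000 m = 2.07×10⁻³ Pa/m
Geostrophic balance (pressure-gradient force = Coriolis force):
V_g = (1/(fρ)) |∂P/∂n| = 2.07×10⁻³ / (1.35×10⁻⁴ × 1.21) = 12.6 m/s
Converting: 12.6 m/s × 3.6 = 45.5 km/h

45.5 km/h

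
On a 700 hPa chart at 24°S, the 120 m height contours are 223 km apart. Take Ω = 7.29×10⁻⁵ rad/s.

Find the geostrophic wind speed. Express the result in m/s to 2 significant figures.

89 m/s

Coriolis parameter at 24°S:
f = 2Ω sin φ = 2 × 7.29×10⁻⁵ × sin 24° = 5.93×10⁻⁵ s⁻¹
Height gradient: |∂Z/∂n| = 120 m / 223000 m = 5.38×10⁻⁴
On a pressure surface, geostrophic balance gives V_g = (g/f)|∂Z/∂n|:
V_g = 9.81 × 5.38×10⁻⁴ / 5.93×10⁻⁵ = 89.0 m/s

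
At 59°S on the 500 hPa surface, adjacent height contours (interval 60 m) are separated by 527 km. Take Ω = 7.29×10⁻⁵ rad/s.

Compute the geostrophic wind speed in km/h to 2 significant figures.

Coriolis parameter at 59°S:
f = 2Ω sin φ = 2 × 7.29×10⁻⁵ × sin 59° = 1.25×10⁻⁴ s⁻¹
Height gradient: |∂Z/∂n| = 60 m / 527000 m = 1.14×10⁻⁴
On a pressure surface, geostrophic balance gives V_g = (g/f)|∂Z/∂n|:
V_g = 9.81 × 1.14×10⁻⁴ / 1.25×10⁻⁴ = 8.94 m/s
Converting: 8.94 m/s × 3.6 = 32 km/h

32 km/h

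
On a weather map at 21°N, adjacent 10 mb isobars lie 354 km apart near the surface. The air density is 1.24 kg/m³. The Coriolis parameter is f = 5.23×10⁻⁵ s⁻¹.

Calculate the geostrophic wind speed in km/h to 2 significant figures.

Pressure gradient: |∂P/∂n| = 1000 Pa / 354000 m = 2.82×10⁻³ Pa/m
Geostrophic balance (pressure-gradient force = Coriolis force):
V_g = (1/(fρ)) |∂P/∂n| = 2.82×10⁻³ / (5.23×10⁻⁵ × 1.24) = 43.6 m/s
Converting: 43.6 m/s × 3.6 = 160 km/h

160 km/h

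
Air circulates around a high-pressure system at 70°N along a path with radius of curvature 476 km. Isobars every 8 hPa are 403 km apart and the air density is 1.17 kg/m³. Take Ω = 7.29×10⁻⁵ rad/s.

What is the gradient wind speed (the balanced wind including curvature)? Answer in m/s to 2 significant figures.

17 m/s

Coriolis parameter at 70°N:
f = 2Ω sin φ = 2 × 7.29×10⁻⁵ × sin 70° = 1.37×10⁻⁴ s⁻¹
Pressure gradient: |∂P/∂n| = 800 Pa / 403000 m = 1.99×10⁻³ Pa/m
Geostrophic speed: V_g = |∂P/∂n|/(fρ) = 1.99×10⁻³/(1.37×10⁻⁴ × 1.17) = 12.4 m/s
Around a high, pressure-gradient force acts outward with centrifugal, so Coriolis balances both:
fV = (1/ρ)|∂P/∂n| + V²/R  →  V² − fR·V + fR·V_g = 0
With fR = 1.37×10⁻⁴ × 476×10³ m = 65.2 m/s:
V = [fR − √((fR)² − 4 fR V_g)]/2 = [65.2 − √(65.2² − 4×65.2×12.4)]/2 = 16.6 m/s
Supergeostrophic (V > V_g = 12.4 m/s), as expected around a high.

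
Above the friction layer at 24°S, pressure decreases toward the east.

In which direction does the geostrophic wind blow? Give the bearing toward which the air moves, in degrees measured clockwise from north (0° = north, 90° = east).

The pressure-gradient force points toward the east (bearing 090°).
Geostrophic balance: in the Southern Hemisphere the Coriolis force deflects motion to the left, so the geostrophic wind blows 90° to the left of the pressure-gradient force (low pressure on the right).
Rotating 090° by 90° counterclockwise gives 000° — the wind blows toward the north.

000°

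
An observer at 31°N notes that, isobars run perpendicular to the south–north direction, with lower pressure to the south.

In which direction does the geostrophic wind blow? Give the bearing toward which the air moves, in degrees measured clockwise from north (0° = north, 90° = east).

The pressure-gradient force points toward the south (bearing 180°).
Geostrophic balance: in the Northern Hemisphere the Coriolis force deflects motion to the right, so the geostrophic wind blows 90° to the right of the pressure-gradient force (low pressure on the left).
Rotating 180° by 90° clockwise gives 270° — the wind blows toward the west.

270°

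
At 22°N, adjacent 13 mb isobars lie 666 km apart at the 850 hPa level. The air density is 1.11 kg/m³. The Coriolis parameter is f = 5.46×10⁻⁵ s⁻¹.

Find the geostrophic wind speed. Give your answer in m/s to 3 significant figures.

32.2 m/s

Pressure gradient: |∂P/∂n| = 1300 Pa / 666000 m = 1.95×10⁻³ Pa/m
Geostrophic balance (pressure-gradient force = Coriolis force):
V_g = (1/(fρ)) |∂P/∂n| = 1.95×10⁻³ / (5.46×10⁻⁵ × 1.11) = 32.2 m/s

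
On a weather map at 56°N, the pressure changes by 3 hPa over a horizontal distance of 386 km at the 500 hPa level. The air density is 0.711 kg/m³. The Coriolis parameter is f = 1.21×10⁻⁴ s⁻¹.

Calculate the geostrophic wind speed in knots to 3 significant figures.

17.6 knots

Pressure gradient: |∂P/∂n| = 300 Pa / 386000 m = 7.77×10⁻⁴ Pa/m
Geostrophic balance (pressure-gradient force = Coriolis force):
V_g = (1/(fρ)) |∂P/∂n| = 7.77×10⁻⁴ / (1.21×10⁻⁴ × 0.711) = 9.03 m/s
Converting: 9.03 m/s × 1.944 = 17.6 knots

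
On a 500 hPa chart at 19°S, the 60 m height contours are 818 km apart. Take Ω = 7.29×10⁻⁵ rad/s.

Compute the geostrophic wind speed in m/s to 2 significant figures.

15 m/s

Coriolis parameter at 19°S:
f = 2Ω sin φ = 2 × 7.29×10⁻⁵ × sin 19° = 4.75×10⁻⁵ s⁻¹
Height gradient: |∂Z/∂n| = 60 m / 818000 m = 7.33×10⁻⁵
On a pressure surface, geostrophic balance gives V_g = (g/f)|∂Z/∂n|:
V_g = 9.81 × 7.33×10⁻⁵ / 4.75×10⁻⁵ = 15.2 m/s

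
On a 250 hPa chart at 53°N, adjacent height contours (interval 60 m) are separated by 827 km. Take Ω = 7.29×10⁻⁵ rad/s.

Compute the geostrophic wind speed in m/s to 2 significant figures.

Coriolis parameter at 53°N:
f = 2Ω sin φ = 2 × 7.29×10⁻⁵ × sin 53° = 1.16×10⁻⁴ s⁻¹
Height gradient: |∂Z/∂n| = 60 m / 827000 m = 7.26×10⁻⁵
On a pressure surface, geostrophic balance gives V_g = (g/f)|∂Z/∂n|:
V_g = 9.81 × 7.26×10⁻⁵ / 1.16×10⁻⁴ = 6.11 m/s

6.1 m/s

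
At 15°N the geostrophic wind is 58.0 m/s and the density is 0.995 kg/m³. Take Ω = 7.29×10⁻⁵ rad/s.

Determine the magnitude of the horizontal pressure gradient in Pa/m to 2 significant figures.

2.2×10⁻³ Pa/m

Coriolis parameter at 15°N:
f = 2Ω sin φ = 2 × 7.29×10⁻⁵ × sin 15° = 3.77×10⁻⁵ s⁻¹
Geostrophic balance rearranged: |∂P/∂n| = f ρ V_g
|∂P/∂n| = 3.77×10⁻⁵ × 0.995 × 58.0 = 2.18×10⁻³ Pa/m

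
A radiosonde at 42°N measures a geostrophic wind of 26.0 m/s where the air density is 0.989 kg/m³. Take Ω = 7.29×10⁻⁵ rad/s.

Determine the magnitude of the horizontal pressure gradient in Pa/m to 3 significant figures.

2.51×10⁻³ Pa/m

Coriolis parameter at 42°N:
f = 2Ω sin φ = 2 × 7.29×10⁻⁵ × sin 42° = 9.76×10⁻⁵ s⁻¹
Geostrophic balance rearranged: |∂P/∂n| = f ρ V_g
|∂P/∂n| = 9.76×10⁻⁵ × 0.989 × 26.0 = 2.51×10⁻³ Pa/m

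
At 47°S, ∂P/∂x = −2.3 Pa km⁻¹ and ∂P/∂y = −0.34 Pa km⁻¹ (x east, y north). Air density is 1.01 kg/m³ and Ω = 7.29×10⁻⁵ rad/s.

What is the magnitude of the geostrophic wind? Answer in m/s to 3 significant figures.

Coriolis parameter at 47°S:
f = 2Ω sin φ = 2 × 7.29×10⁻⁵ × sin 47° = 1.07×10⁻⁴ s⁻¹
In the Southern Hemisphere f is negative: f = −1.07×10⁻⁴ s⁻¹.
Component geostrophic relations (x east, y north):
u_g = −(1/(fρ)) ∂P/∂y,  v_g = (1/(fρ)) ∂P/∂x
u_g = −(−0.34×10⁻³)/(−1.07×10⁻⁴ × 1.01) = −3.16 m/s;  v_g = (−2.3×10⁻³)/(−1.07×10⁻⁴ × 1.01) = 21.4 m/s
|V_g| = √(u_g² + v_g²) = 21.6 m/s

21.6 m/s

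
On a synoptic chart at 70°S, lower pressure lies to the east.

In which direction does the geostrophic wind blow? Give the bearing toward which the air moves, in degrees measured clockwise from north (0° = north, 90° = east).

The pressure-gradient force points toward the east (bearing 090°).
Geostrophic balance: in the Southern Hemisphere the Coriolis force deflects motion to the left, so the geostrophic wind blows 90° to the left of the pressure-gradient force (low pressure on the right).
Rotating 090° by 90° counterclockwise gives 000° — the wind blows toward the north.

000°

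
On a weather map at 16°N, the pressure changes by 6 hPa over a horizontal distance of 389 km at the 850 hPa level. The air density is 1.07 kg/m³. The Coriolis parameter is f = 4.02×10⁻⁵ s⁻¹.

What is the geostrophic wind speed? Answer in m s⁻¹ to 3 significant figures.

Pressure gradient: |∂P/∂n| = 600 Pa / 389000 m = 1.54×10⁻³ Pa/m
Geostrophic balance (pressure-gradient force = Coriolis force):
V_g = (1/(fρ)) |∂P/∂n| = 1.54×10⁻³ / (4.02×10⁻⁵ × 1.07) = 35.9 m/s

35.9 m s⁻¹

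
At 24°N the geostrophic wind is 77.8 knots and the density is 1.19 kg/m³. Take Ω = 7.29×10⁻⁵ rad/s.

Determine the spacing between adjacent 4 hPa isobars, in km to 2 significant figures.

Coriolis parameter at 24°N:
f = 2Ω sin φ = 2 × 7.29×10⁻⁵ × sin 24° = 5.93×10⁻⁵ s⁻¹
Wind speed in SI: 77.8 knots = 40.0 m/s
Geostrophic balance rearranged: |∂P/∂n| = f ρ V_g
|∂P/∂n| = 5.93×10⁻⁵ × 1.19 × 40.0 = 2.82×10⁻³ Pa/m
Isobar spacing: Δn = ΔP/|∂P/∂n| = 400 Pa / 2.82×10⁻³ Pa/m = 141620 m ≈ 140 km

140 km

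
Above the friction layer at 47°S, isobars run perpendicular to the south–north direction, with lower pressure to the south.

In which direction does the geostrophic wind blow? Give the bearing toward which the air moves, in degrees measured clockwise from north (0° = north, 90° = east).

090°

The pressure-gradient force points toward the south (bearing 180°).
Geostrophic balance: in the Southern Hemisphere the Coriolis force deflects motion to the left, so the geostrophic wind blows 90° to the left of the pressure-gradient force (low pressure on the right).
Rotating 180° by 90° counterclockwise gives 090° — the wind blows toward the east.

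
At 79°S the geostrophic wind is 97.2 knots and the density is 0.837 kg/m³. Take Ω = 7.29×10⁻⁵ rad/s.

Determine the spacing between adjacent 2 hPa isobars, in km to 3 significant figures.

Coriolis parameter at 79°S:
f = 2Ω sin φ = 2 × 7.29×10⁻⁵ × sin 79° = 1.43×10⁻⁴ s⁻¹
Wind speed in SI: 97.2 knots = 50.0 m/s
Geostrophic balance rearranged: |∂P/∂n| = f ρ V_g
|∂P/∂n| = 1.43×10⁻⁴ × 0.837 × 50.0 = 5.99×10⁻³ Pa/m
Isobar spacing: Δn = ΔP/|∂P/∂n| = 200 Pa / 5.99×10⁻³ Pa/m = 33388 m ≈ 33.4 km

33.4 km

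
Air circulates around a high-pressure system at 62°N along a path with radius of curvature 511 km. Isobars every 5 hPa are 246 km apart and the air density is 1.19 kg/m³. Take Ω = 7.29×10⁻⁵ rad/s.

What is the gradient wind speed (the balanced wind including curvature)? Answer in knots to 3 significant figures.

Coriolis parameter at 62°N:
f = 2Ω sin φ = 2 × 7.29×10⁻⁵ × sin 62° = 1.29×10⁻⁴ s⁻¹
Pressure gradient: |∂P/∂n| = 500 Pa / 246000 m = 2.03×10⁻³ Pa/m
Geostrophic speed: V_g = |∂P/∂n|/(fρ) = 2.03×10⁻³/(1.29×10⁻⁴ × 1.19) = 13.3 m/s
Around a high, pressure-gradient force acts outward with centrifugal, so Coriolis balances both:
fV = (1/ρ)|∂P/∂n| + V²/R  →  V² − fR·V + fR·V_g = 0
With fR = 1.29×10⁻⁴ × 511×10³ m = 65.8 m/s:
V = [fR − √((fR)² − 4 fR V_g)]/2 = [65.8 − √(65.8² − 4×65.8×13.3)]/2 = 18.4 m/s
Supergeostrophic (V > V_g = 13.3 m/s), as expected around a high.
Converting: 18.4 m/s × 1.944 = 35.8 knots

35.8 knots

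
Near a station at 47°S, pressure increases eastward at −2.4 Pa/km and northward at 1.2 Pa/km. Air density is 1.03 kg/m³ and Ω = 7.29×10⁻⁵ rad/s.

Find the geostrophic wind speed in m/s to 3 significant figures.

24.4 m/s

Coriolis parameter at 47°S:
f = 2Ω sin φ = 2 × 7.29×10⁻⁵ × sin 47° = 1.07×10⁻⁴ s⁻¹
In the Southern Hemisphere f is negative: f = −1.07×10⁻⁴ s⁻¹.
Component geostrophic relations (x east, y north):
u_g = −(1/(fρ)) ∂P/∂y,  v_g = (1/(fρ)) ∂P/∂x
u_g = −(1.2×10⁻³)/(−1.07×10⁻⁴ × 1.03) = 10.9 m/s;  v_g = (−2.4×10⁻³)/(−1.07×10⁻⁴ × 1.03) = 21.9 m/s
|V_g| = √(u_g² + v_g²) = 24.4 m/s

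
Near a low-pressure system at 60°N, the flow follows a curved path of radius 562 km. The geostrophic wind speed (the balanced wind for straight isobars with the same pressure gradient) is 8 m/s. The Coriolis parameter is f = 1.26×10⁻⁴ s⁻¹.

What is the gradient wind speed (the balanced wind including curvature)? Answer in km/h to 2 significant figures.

Around a low, centrifugal force acts outward with Coriolis, so pressure-gradient force balances both:
(1/ρ)|∂P/∂n| = fV + V²/R  →  V² + fR·V − fR·V_g = 0
With fR = 1.26×10⁻⁴ × 562×10³ m = 70.8 m/s:
V = [−fR + √((fR)² + 4 fR V_g)]/2 = [−70.8 + √(70.8² + 4×70.8×8)]/2 = 7.26 m/s
Subgeostrophic (V < V_g = 8 m/s), as expected around a low.
Converting: 7.26 m/s × 3.6 = 26 km/h

26 km/h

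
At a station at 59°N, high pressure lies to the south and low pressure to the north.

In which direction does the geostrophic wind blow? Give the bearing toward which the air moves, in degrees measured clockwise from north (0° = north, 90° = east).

090°

The pressure-gradient force points toward the north (bearing 000°).
Geostrophic balance: in the Northern Hemisphere the Coriolis force deflects motion to the right, so the geostrophic wind blows 90° to the right of the pressure-gradient force (low pressure on the left).
Rotating 000° by 90° clockwise gives 090° — the wind blows toward the east.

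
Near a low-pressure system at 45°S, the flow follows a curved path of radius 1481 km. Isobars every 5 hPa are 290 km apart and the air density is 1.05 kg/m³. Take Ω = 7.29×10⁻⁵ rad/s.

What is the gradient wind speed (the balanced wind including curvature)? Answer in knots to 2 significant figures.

Coriolis parameter at 45°S:
f = 2Ω sin φ = 2 × 7.29×10⁻⁵ × sin 45° = 1.03×10⁻⁴ s⁻¹
Pressure gradient: |∂P/∂n| = 500 Pa / 290000 m = 1.72×10⁻³ Pa/m
Geostrophic speed: V_g = |∂P/∂n|/(fρ) = 1.72×10⁻³/(1.03×10⁻⁴ × 1.05) = 15.9 m/s
Around a low, centrifugal force acts outward with Coriolis, so pressure-gradient force balances both:
(1/ρ)|∂P/∂n| = fV + V²/R  →  V² + fR·V − fR·V_g = 0
With fR = 1.03×10⁻⁴ × 1481×10³ m = 153 m/s:
V = [−fR + √((fR)² + 4 fR V_g)]/2 = [−153 + √(153² + 4×153×15.9)]/2 = 14.5 m/s
Subgeostrophic (V < V_g = 15.9 m/s), as expected around a low.
Converting: 14.5 m/s × 1.944 = 28 knots

28 knots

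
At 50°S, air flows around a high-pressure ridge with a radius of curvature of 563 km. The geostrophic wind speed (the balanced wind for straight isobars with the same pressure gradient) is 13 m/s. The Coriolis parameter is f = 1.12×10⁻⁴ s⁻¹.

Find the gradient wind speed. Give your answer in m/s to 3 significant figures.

Around a high, pressure-gradient force acts outward with centrifugal, so Coriolis balances both:
fV = (1/ρ)|∂P/∂n| + V²/R  →  V² − fR·V + fR·V_g = 0
With fR = 1.12×10⁻⁴ × 563×10³ m = 63.1 m/s:
V = [fR − √((fR)² − 4 fR V_g)]/2 = [63.1 − √(63.1² − 4×63.1×13)]/2 = 18.3 m/s
Supergeostrophic (V > V_g = 13 m/s), as expected around a high.

18.3 m/s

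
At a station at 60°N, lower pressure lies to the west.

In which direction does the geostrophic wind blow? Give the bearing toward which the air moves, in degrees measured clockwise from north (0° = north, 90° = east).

000°

The pressure-gradient force points toward the west (bearing 270°).
Geostrophic balance: in the Northern Hemisphere the Coriolis force deflects motion to the right, so the geostrophic wind blows 90° to the right of the pressure-gradient force (low pressure on the left).
Rotating 270° by 90° clockwise gives 000° — the wind blows toward the north.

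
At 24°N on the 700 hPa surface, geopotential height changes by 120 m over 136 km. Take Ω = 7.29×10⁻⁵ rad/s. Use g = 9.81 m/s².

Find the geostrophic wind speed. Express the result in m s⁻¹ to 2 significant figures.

Coriolis parameter at 24°N:
f = 2Ω sin φ = 2 × 7.29×10⁻⁵ × sin 24° = 5.93×10⁻⁵ s⁻¹
Height gradient: |∂Z/∂n| = 120 m / 136000 m = 8.82×10⁻⁴
On a pressure surface, geostrophic balance gives V_g = (g/f)|∂Z/∂n|:
V_g = 9.81 × 8.82×10⁻⁴ / 5.93×10⁻⁵ = 146 m/s

150 m s⁻¹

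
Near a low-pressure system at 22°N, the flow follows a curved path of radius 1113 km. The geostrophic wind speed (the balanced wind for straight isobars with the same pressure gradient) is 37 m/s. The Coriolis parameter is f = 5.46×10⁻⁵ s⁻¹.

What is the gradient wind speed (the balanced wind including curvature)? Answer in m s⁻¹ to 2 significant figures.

Around a low, centrifugal force acts outward with Coriolis, so pressure-gradient force balances both:
(1/ρ)|∂P/∂n| = fV + V²/R  →  V² + fR·V − fR·V_g = 0
With fR = 5.46×10⁻⁵ × 1113×10³ m = 60.8 m/s:
V = [−fR + √((fR)² + 4 fR V_g)]/2 = [−60.8 + √(60.8² + 4×60.8×37)]/2 = 25.9 m/s
Subgeostrophic (V < V_g = 37 m/s), as expected around a low.

26 m s⁻¹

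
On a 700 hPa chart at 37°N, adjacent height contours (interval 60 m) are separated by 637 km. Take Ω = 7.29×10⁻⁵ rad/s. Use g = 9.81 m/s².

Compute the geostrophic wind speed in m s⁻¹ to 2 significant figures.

11 m s⁻¹

Coriolis parameter at 37°N:
f = 2Ω sin φ = 2 × 7.29×10⁻⁵ × sin 37° = 8.77×10⁻⁵ s⁻¹
Height gradient: |∂Z/∂n| = 60 m / 637000 m = 9.42×10⁻⁵
On a pressure surface, geostrophic balance gives V_g = (g/f)|∂Z/∂n|:
V_g = 9.81 × 9.42×10⁻⁵ / 8.77×10⁻⁵ = 10.5 m/s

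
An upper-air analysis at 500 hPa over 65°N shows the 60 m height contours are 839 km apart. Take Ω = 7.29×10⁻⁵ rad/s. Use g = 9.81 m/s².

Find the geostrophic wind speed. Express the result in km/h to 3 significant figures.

Coriolis parameter at 65°N:
f = 2Ω sin φ = 2 × 7.29×10⁻⁵ × sin 65° = 1.32×10⁻⁴ s⁻¹
Height gradient: |∂Z/∂n| = 60 m / 839000 m = 7.15×10⁻⁵
On a pressure surface, geostrophic balance gives V_g = (g/f)|∂Z/∂n|:
V_g = 9.81 × 7.15×10⁻⁵ / 1.32×10⁻⁴ = 5.31 m/s
Converting: 5.31 m/s × 3.6 = 19.1 km/h

19.1 km/h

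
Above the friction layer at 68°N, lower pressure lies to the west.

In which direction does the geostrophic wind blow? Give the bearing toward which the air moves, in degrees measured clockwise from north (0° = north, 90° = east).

000°

The pressure-gradient force points toward the west (bearing 270°).
Geostrophic balance: in the Northern Hemisphere the Coriolis force deflects motion to the right, so the geostrophic wind blows 90° to the right of the pressure-gradient force (low pressure on the left).
Rotating 270° by 90° clockwise gives 000° — the wind blows toward the north.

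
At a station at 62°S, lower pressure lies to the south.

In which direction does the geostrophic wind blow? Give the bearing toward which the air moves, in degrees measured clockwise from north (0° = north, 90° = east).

The pressure-gradient force points toward the south (bearing 180°).
Geostrophic balance: in the Southern Hemisphere the Coriolis force deflects motion to the left, so the geostrophic wind blows 90° to the left of the pressure-gradient force (low pressure on the right).
Rotating 180° by 90° counterclockwise gives 090° — the wind blows toward the east.

090°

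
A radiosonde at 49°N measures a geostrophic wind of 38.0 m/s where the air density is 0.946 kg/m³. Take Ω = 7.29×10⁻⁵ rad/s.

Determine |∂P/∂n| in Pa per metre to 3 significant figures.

Coriolis parameter at 49°N:
f = 2Ω sin φ = 2 × 7.29×10⁻⁵ × sin 49° = 1.10×10⁻⁴ s⁻¹
Geostrophic balance rearranged: |∂P/∂n| = f ρ V_g
|∂P/∂n| = 1.10×10⁻⁴ × 0.946 × 38.0 = 3.96×10⁻³ Pa/m

3.96×10⁻³ Pa/m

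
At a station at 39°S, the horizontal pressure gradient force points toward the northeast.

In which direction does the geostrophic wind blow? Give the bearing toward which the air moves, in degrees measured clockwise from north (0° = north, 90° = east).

The pressure-gradient force points toward the northeast (bearing 045°).
Geostrophic balance: in the Southern Hemisphere the Coriolis force deflects motion to the left, so the geostrophic wind blows 90° to the left of the pressure-gradient force (low pressure on the right).
Rotating 045° by 90° counterclockwise gives 315° — the wind blows toward the northwest.

315°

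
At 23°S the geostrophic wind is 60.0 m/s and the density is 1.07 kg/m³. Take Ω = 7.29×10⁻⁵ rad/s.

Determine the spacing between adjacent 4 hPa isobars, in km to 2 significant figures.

Coriolis parameter at 23°S:
f = 2Ω sin φ = 2 × 7.29×10⁻⁵ × sin 23° = 5.70×10⁻⁵ s⁻¹
Geostrophic balance rearranged: |∂P/∂n| = f ρ V_g
|∂P/∂n| = 5.70×10⁻⁵ × 1.07 × 60.0 = 3.66×10⁻³ Pa/m
Isobar spacing: Δn = ΔP/|∂P/∂n| = 400 Pa / 3.66×10⁻³ Pa/m = 109368 m ≈ 110 km

110 km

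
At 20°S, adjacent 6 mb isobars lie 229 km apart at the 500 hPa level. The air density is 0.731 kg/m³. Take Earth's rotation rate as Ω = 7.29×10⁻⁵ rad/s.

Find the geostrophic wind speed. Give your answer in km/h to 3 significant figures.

Coriolis parameter at 20°S:
f = 2Ω sin φ = 2 × 7.29×10⁻⁵ × sin 20° = 4.99×10⁻⁵ s⁻¹
Pressure gradient: |∂P/∂n| = 600 Pa / 229000 m = 2.62×10⁻³ Pa/m
Geostrophic balance (pressure-gradient force = Coriolis force):
V_g = (1/(fρ)) |∂P/∂n| = 2.62×10⁻³ / (4.99×10⁻⁵ × 0.731) = 71.9 m/s
Converting: 71.9 m/s × 3.6 = 259 km/h

259 km/h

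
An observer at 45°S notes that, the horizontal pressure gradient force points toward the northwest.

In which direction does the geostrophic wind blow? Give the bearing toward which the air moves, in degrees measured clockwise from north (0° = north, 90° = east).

225°

The pressure-gradient force points toward the northwest (bearing 315°).
Geostrophic balance: in the Southern Hemisphere the Coriolis force deflects motion to the left, so the geostrophic wind blows 90° to the left of the pressure-gradient force (low pressure on the right).
Rotating 315° by 90° counterclockwise gives 225° — the wind blows toward the southwest.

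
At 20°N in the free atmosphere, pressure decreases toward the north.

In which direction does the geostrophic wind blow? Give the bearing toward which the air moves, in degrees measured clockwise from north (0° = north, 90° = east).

090°

The pressure-gradient force points toward the north (bearing 000°).
Geostrophic balance: in the Northern Hemisphere the Coriolis force deflects motion to the right, so the geostrophic wind blows 90° to the right of the pressure-gradient force (low pressure on the left).
Rotating 000° by 90° clockwise gives 090° — the wind blows toward the east.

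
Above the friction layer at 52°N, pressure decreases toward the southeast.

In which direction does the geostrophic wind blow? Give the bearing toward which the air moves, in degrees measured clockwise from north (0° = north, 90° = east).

The pressure-gradient force points toward the southeast (bearing 135°).
Geostrophic balance: in the Northern Hemisphere the Coriolis force deflects motion to the right, so the geostrophic wind blows 90° to the right of the pressure-gradient force (low pressure on the left).
Rotating 135° by 90° clockwise gives 225° — the wind blows toward the southwest.

225°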